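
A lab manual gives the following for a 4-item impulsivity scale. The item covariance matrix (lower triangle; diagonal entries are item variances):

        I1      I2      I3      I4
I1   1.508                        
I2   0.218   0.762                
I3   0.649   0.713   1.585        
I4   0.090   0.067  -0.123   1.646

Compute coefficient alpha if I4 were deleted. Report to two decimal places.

Remaining items: I1, I2, I3 (k = 3).
ΣVar(i) = 1.508 + 0.762 + 1.585 = 3.855
σ²_total = 3.855 + 2 × 1.580 = 7.015
α (item deleted) = (3/2)·(1 − 3.855/7.015) = 0.68

α = 0.68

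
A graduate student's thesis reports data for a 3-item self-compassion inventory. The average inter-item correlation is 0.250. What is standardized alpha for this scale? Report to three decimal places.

α = 0.500

Standardized α = k·r̄ / (1 + (k−1)·r̄) = 3 × 0.250 / (1 + 2 × 0.250)
  = 0.7500 / 1.5000 = 0.500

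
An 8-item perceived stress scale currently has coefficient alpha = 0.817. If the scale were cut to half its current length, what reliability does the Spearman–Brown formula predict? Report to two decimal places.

predicted reliability = 0.69

Length factor m = 1/2
α' = m·α / (1 − (1−m)·α)
   = 1/2 × 0.817 / (1 − (1 − 1/2) × 0.817)
   = 0.4085 / 0.5915 = 0.69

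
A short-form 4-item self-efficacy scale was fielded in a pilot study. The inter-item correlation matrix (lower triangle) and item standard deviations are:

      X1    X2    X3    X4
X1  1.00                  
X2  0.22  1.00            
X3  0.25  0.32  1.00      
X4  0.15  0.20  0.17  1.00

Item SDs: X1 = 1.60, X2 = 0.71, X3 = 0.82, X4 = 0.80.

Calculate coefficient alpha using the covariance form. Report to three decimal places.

Σσ²ᵢ = 1.60² + 0.71² + 0.82² + 0.80² = 4.3765
Covariances σ_ij = r_ij · s_i · s_j:
  σ(X1,X2) = 0.22 × 1.60 × 0.71 = 0.2499
  σ(X1,X3) = 0.25 × 1.60 × 0.82 = 0.3280
  σ(X1,X4) = 0.15 × 1.60 × 0.80 = 0.1920
  σ(X2,X3) = 0.32 × 0.71 × 0.82 = 0.1863
  σ(X2,X4) = 0.20 × 0.71 × 0.80 = 0.1136
  σ(X3,X4) = 0.17 × 0.82 × 0.80 = 0.1115
σ²_T = Σσ²ᵢ + 2·Σσ_ij = 4.3765 + 2 × 1.1813 = 6.7391
α = (4/3)·(1 − 4.3765/6.7391) = 0.467

coefficient alpha = 0.467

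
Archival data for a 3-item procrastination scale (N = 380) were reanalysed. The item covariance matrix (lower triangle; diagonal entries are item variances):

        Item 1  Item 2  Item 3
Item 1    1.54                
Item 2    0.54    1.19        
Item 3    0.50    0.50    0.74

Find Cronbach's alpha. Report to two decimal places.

Cronbach's alpha = 0.71

Σσᵢ² = 1.54 + 1.19 + 0.74 = 3.47
Sum of off-diagonal covariances = 1.54
σ²_total = 3.47 + 2 × 1.54 = 6.55
α = (k/(k−1))·(1 − Σσᵢ²/σ²_total) = (3/2)·(1 − 3.47/6.55) = 0.71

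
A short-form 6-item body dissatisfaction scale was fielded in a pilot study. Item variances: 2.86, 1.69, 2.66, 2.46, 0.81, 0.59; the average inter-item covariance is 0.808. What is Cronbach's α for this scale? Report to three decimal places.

α = 0.824

ΣVar(i) = 2.86 + 1.69 + 2.66 + 2.46 + 0.81 + 0.59 = 11.07
Sum of the 15 distinct covariances = 15 × 0.808 = 12.120
σ²_T = ΣVar(i) + 2·Σcov = 11.07 + 2 × 12.120 = 35.310
α = (6/5)·(1 − 11.07/35.310) = 0.824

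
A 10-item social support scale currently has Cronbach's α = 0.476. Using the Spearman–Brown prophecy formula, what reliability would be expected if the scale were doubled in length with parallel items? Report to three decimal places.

predicted reliability = 0.645

Length factor m = 2
α' = m·α / (1 + (m−1)·α)
   = 2 × 0.476 / (1 + (2 − 1) × 0.476)
   = 0.9520 / 1.4760 = 0.645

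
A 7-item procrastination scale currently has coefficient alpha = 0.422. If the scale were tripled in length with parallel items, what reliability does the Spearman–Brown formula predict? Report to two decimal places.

predicted reliability = 0.69

Length factor m = 3
α' = m·α / (1 + (m−1)·α)
   = 3 × 0.422 / (1 + (3 − 1) × 0.422)
   = 1.2660 / 1.8440 = 0.69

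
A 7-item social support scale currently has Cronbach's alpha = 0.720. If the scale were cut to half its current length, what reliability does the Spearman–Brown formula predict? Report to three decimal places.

predicted reliability = 0.562

Length factor m = 1/2
α' = m·α / (1 − (1−m)·α)
   = 1/2 × 0.720 / (1 − (1 − 1/2) × 0.720)
   = 0.3600 / 0.6400 = 0.562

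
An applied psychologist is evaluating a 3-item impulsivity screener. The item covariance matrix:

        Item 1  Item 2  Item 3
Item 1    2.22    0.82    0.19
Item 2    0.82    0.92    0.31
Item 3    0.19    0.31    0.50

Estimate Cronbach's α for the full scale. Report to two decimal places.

Σσᵢ² = 2.22 + 0.92 + 0.50 = 3.64
Σ_{i<j} σ_ij = 1.32
σ²_T = 3.64 + 2 × 1.32 = 6.28
α = (k/(k−1))·(1 − Σσᵢ²/σ²_T) = (3/2)·(1 − 3.64/6.28) = 0.63

α = 0.63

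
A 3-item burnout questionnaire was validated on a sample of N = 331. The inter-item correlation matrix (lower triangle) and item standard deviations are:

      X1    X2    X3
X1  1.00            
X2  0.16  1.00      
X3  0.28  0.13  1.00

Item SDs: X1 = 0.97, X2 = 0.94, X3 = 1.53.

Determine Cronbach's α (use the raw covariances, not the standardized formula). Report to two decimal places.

Σσ²ᵢ = 0.97² + 0.94² + 1.53² = 4.1654
Covariances σ_ij = r_ij · s_i · s_j:
  σ(X1,X2) = 0.16 × 0.97 × 0.94 = 0.1459
  σ(X1,X3) = 0.28 × 0.97 × 1.53 = 0.4155
  σ(X2,X3) = 0.13 × 0.94 × 1.53 = 0.1870
σ²_T = Σσ²ᵢ + 2·Σσ_ij = 4.1654 + 2 × 0.7484 = 5.6622
α = (3/2)·(1 − 4.1654/5.6622) = 0.40

Cronbach's α = 0.40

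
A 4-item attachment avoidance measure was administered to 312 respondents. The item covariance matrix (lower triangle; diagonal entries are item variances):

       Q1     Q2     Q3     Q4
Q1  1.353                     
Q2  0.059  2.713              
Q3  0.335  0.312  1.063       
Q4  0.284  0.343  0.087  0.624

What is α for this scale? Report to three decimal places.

α = 0.441

sum of item variances = 1.353 + 2.713 + 1.063 + 0.624 = 5.753
Sum of the distinct covariances = 1.420
σ²_total = 5.753 + 2 × 1.420 = 8.593
α = (k/(k−1))·(1 − sum of item variances/σ²_total) = (4/3)·(1 − 5.753/8.593) = 0.441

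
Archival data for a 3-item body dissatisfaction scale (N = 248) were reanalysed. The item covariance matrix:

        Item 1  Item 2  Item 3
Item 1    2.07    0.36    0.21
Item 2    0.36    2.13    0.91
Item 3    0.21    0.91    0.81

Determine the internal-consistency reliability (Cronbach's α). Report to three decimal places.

Σσ²ᵢ = 2.07 + 2.13 + 0.81 = 5.01
Σ_{i<j} σ_ij = 1.48
σ²_T = 5.01 + 2 × 1.48 = 7.97
α = (k/(k−1))·(1 − Σσ²ᵢ/σ²_T) = (3/2)·(1 − 5.01/7.97) = 0.557

Cronbach's α = 0.557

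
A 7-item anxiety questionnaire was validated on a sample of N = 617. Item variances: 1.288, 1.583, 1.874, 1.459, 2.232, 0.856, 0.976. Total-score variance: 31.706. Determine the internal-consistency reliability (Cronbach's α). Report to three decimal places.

Σσᵢ² = 1.288 + 1.583 + 1.874 + 1.459 + 2.232 + 0.856 + 0.976 = 10.268
α = (k/(k−1))·(1 − Σσᵢ²/σ²_total) = (7/6)·(1 − 10.268/31.706) = 0.789

Cronbach's α = 0.789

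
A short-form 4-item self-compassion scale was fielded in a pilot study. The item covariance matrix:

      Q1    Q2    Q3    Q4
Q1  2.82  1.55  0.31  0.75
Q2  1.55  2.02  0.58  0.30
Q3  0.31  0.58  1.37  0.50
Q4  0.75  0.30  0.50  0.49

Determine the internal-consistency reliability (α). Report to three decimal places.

α = 0.725

ΣVar(i) = 2.82 + 2.02 + 1.37 + 0.49 = 6.70
Sum of the distinct covariances = 3.99
σ²_total = 6.70 + 2 × 3.99 = 14.68
α = (k/(k−1))·(1 − ΣVar(i)/σ²_total) = (4/3)·(1 − 6.70/14.68) = 0.725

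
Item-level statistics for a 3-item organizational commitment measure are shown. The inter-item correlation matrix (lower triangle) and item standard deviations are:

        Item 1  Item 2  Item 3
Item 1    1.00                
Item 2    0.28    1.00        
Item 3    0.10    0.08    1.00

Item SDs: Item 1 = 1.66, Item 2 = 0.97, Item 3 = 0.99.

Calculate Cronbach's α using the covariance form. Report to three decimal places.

Σσ²ᵢ = 1.66² + 0.97² + 0.99² = 4.6766
Covariances σ_ij = r_ij · s_i · s_j:
  σ(Item 1,Item 2) = 0.28 × 1.66 × 0.97 = 0.4509
  σ(Item 1,Item 3) = 0.10 × 1.66 × 0.99 = 0.1643
  σ(Item 2,Item 3) = 0.08 × 0.97 × 0.99 = 0.0768
σ²_T = Σσ²ᵢ + 2·Σσ_ij = 4.6766 + 2 × 0.6920 = 6.0606
α = (3/2)·(1 − 4.6766/6.0606) = 0.343

Cronbach's α = 0.343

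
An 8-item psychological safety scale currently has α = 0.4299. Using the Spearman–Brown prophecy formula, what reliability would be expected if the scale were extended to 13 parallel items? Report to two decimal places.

predicted reliability = 0.55

Length factor m = 13/8 = 1.6250
α' = m·α / (1 + (m−1)·α)
   = 13/8 × 0.4299 / (1 + (13/8 − 1) × 0.4299)
   = 0.6986 / 1.2687 = 0.55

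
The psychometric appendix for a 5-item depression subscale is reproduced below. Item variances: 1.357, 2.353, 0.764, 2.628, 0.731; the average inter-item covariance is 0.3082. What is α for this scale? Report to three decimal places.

α = 0.550

Σσᵢ² = 1.357 + 2.353 + 0.764 + 2.628 + 0.731 = 7.833
Sum of the 10 distinct covariances = 10 × 0.3082 = 3.0820
σ²_T = Σσᵢ² + 2·Σcov = 7.833 + 2 × 3.0820 = 13.9970
α = (5/4)·(1 − 7.833/13.9970) = 0.550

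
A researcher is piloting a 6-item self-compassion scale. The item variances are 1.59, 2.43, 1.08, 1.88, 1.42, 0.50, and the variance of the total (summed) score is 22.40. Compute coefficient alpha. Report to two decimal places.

coefficient alpha = 0.72

ΣVar(i) = 1.59 + 2.43 + 1.08 + 1.88 + 1.42 + 0.50 = 8.90
α = (k/(k−1))·(1 − ΣVar(i)/σ²_T) = (6/5)·(1 − 8.90/22.40) = 0.72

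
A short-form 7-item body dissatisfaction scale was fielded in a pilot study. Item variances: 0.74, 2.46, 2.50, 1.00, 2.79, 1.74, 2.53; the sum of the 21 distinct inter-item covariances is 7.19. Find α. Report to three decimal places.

α = 0.596

ΣVar(i) = 0.74 + 2.46 + 2.50 + 1.00 + 2.79 + 1.74 + 2.53 = 13.76
Sum of distinct covariances = 7.19
σ²_T = ΣVar(i) + 2·Σcov = 13.76 + 2 × 7.19 = 28.14
α = (7/6)·(1 − 13.76/28.14) = 0.596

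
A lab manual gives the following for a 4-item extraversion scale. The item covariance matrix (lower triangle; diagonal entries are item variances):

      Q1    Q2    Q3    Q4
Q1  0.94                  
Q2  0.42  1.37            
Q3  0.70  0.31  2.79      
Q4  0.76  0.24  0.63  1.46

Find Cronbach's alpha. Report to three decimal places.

α = 0.644

Σσ²ᵢ = 0.94 + 1.37 + 2.79 + 1.46 = 6.56
Σ_{i<j} σ_ij = 3.06
total variance = 6.56 + 2 × 3.06 = 12.68
α = (k/(k−1))·(1 − Σσ²ᵢ/total variance) = (4/3)·(1 − 6.56/12.68) = 0.644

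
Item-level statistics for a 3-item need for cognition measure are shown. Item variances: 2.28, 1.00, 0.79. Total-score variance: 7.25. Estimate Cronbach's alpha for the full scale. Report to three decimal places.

Cronbach's alpha = 0.658

ΣVar(i) = 2.28 + 1.00 + 0.79 = 4.07
α = (k/(k−1))·(1 − ΣVar(i)/σ²_total) = (3/2)·(1 − 4.07/7.25) = 0.658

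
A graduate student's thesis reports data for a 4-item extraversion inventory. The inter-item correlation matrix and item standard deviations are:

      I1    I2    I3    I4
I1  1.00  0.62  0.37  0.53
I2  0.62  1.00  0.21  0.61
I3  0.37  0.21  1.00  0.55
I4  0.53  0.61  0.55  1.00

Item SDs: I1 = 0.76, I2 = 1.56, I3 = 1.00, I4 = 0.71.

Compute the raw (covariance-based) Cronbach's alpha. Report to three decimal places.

Σσ²ᵢ = 0.76² + 1.56² + 1.00² + 0.71² = 4.5153
Covariances σ_ij = r_ij · s_i · s_j:
  σ(I1,I2) = 0.62 × 0.76 × 1.56 = 0.7351
  σ(I1,I3) = 0.37 × 0.76 × 1.00 = 0.2812
  σ(I1,I4) = 0.53 × 0.76 × 0.71 = 0.2860
  σ(I2,I3) = 0.21 × 1.56 × 1.00 = 0.3276
  σ(I2,I4) = 0.61 × 1.56 × 0.71 = 0.6756
  σ(I3,I4) = 0.55 × 1.00 × 0.71 = 0.3905
σ²_T = Σσ²ᵢ + 2·Σσ_ij = 4.5153 + 2 × 2.6960 = 9.9073
α = (4/3)·(1 − 4.5153/9.9073) = 0.726

Cronbach's alpha = 0.726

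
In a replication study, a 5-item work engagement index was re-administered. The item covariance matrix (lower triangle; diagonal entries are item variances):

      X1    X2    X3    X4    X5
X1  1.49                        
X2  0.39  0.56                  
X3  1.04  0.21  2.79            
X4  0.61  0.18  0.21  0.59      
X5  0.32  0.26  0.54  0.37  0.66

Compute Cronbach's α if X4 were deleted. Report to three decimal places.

Remaining items: X1, X2, X3, X5 (k = 4).
ΣVar(i) = 1.49 + 0.56 + 2.79 + 0.66 = 5.50
total variance = 5.50 + 2 × 2.76 = 11.02
α (item deleted) = (4/3)·(1 − 5.50/11.02) = 0.668

Cronbach's α = 0.668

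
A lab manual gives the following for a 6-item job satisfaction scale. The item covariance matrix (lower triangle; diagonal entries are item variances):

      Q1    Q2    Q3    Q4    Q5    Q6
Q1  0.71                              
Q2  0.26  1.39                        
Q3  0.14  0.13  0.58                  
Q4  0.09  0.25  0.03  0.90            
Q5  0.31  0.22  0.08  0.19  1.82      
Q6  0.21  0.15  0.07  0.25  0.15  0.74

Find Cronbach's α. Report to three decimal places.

Cronbach's α = 0.542

Σσ²ᵢ = 0.71 + 1.39 + 0.58 + 0.90 + 1.82 + 0.74 = 6.14
Sum of the distinct covariances = 2.53
σ²_total = 6.14 + 2 × 2.53 = 11.20
α = (k/(k−1))·(1 − Σσ²ᵢ/σ²_total) = (6/5)·(1 − 6.14/11.20) = 0.542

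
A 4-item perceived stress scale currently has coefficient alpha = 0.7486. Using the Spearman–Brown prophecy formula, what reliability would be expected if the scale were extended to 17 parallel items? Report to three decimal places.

Length factor m = 17/4 = 4.2500
α' = m·α / (1 + (m−1)·α)
   = 17/4 × 0.7486 / (1 + (17/4 − 1) × 0.7486)
   = 3.1816 / 3.4329 = 0.927

predicted reliability = 0.927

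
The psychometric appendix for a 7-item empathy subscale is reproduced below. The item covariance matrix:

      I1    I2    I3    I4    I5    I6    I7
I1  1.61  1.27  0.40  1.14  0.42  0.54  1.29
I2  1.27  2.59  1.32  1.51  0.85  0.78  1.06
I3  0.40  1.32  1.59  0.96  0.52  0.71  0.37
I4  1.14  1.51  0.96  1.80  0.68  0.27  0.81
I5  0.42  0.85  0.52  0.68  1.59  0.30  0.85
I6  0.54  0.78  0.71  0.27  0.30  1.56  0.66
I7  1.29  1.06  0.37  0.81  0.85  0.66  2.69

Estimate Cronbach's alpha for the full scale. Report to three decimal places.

ΣVar(i) = 1.61 + 2.59 + 1.59 + 1.80 + 1.59 + 1.56 + 2.69 = 13.43
Sum of the distinct covariances = 16.71
total variance = 13.43 + 2 × 16.71 = 46.85
α = (k/(k−1))·(1 − ΣVar(i)/total variance) = (7/6)·(1 − 13.43/46.85) = 0.832

α = 0.832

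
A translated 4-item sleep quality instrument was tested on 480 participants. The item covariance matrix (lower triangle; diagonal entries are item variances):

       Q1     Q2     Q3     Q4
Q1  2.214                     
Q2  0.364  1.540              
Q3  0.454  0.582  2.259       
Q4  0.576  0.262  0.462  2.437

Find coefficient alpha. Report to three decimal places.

Σσᵢ² = 2.214 + 1.540 + 2.259 + 2.437 = 8.450
Sum of off-diagonal covariances = 2.700
σ²_T = 8.450 + 2 × 2.700 = 13.850
α = (k/(k−1))·(1 − Σσᵢ²/σ²_T) = (4/3)·(1 − 8.450/13.850) = 0.520

coefficient alpha = 0.520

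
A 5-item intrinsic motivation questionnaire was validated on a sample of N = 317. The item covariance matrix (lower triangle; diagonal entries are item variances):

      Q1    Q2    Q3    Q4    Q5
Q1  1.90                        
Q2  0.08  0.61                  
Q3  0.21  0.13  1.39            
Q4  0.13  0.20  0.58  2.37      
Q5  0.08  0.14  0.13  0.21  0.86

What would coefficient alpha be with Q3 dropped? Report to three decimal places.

Remaining items: Q1, Q2, Q4, Q5 (k = 4).
Σσ²ᵢ = 1.90 + 0.61 + 2.37 + 0.86 = 5.74
Var(T) = 5.74 + 2 × 0.84 = 7.42
α (item deleted) = (4/3)·(1 − 5.74/7.42) = 0.302

α = 0.302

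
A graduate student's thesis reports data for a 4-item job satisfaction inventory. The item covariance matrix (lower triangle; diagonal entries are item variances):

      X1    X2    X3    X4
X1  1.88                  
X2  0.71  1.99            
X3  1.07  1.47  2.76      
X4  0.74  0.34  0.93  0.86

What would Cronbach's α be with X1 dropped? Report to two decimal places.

Cronbach's α = 0.74

Remaining items: X2, X3, X4 (k = 3).
sum of item variances = 1.99 + 2.76 + 0.86 = 5.61
σ²_total = 5.61 + 2 × 2.74 = 11.09
α (item deleted) = (3/2)·(1 − 5.61/11.09) = 0.74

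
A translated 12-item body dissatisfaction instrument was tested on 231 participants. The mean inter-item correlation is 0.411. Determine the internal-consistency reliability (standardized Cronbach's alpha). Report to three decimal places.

Standardized α = k·r̄ / (1 + (k−1)·r̄) = 12 × 0.411 / (1 + 11 × 0.411)
  = 4.9320 / 5.5210 = 0.893

α = 0.893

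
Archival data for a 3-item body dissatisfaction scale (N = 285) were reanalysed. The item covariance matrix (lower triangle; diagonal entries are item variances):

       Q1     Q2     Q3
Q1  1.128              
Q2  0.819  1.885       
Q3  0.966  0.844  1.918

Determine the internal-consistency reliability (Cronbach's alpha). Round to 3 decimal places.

sum of item variances = 1.128 + 1.885 + 1.918 = 4.931
Sum of the distinct covariances = 2.629
total variance = 4.931 + 2 × 2.629 = 10.189
α = (k/(k−1))·(1 − sum of item variances/total variance) = (3/2)·(1 − 4.931/10.189) = 0.774

Cronbach's alpha = 0.774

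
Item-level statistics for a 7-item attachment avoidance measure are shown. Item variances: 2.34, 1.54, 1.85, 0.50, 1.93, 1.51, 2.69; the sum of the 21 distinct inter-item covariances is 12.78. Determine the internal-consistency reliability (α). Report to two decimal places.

ΣVar(i) = 2.34 + 1.54 + 1.85 + 0.50 + 1.93 + 1.51 + 2.69 = 12.36
Sum of distinct covariances = 12.78
σ²_T = ΣVar(i) + 2·Σcov = 12.36 + 2 × 12.78 = 37.92
α = (7/6)·(1 − 12.36/37.92) = 0.79

α = 0.79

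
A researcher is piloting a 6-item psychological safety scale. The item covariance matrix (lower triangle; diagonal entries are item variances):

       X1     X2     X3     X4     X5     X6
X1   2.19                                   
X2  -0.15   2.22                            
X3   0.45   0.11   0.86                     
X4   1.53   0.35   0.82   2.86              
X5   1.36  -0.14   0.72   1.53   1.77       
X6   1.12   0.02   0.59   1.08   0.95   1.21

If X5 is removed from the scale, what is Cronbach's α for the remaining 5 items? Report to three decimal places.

Remaining items: X1, X2, X3, X4, X6 (k = 5).
ΣVar(i) = 2.19 + 2.22 + 0.86 + 2.86 + 1.21 = 9.34
σ²_total = 9.34 + 2 × 5.92 = 21.18
α (item deleted) = (5/4)·(1 − 9.34/21.18) = 0.699

Cronbach's α = 0.699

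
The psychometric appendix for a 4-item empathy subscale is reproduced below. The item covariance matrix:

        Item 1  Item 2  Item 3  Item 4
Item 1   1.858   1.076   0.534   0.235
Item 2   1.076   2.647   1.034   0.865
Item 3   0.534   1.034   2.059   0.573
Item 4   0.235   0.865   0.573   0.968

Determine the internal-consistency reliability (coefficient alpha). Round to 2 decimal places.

α = 0.71

Σσᵢ² = 1.858 + 2.647 + 2.059 + 0.968 = 7.532
Sum of off-diagonal covariances = 4.317
total variance = 7.532 + 2 × 4.317 = 16.166
α = (k/(k−1))·(1 − Σσᵢ²/total variance) = (4/3)·(1 − 7.532/16.166) = 0.71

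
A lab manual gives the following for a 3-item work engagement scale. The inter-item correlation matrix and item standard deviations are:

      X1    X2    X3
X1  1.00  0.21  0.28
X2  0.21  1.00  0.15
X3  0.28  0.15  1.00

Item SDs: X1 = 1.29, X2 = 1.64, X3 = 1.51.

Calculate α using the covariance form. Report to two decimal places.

α = 0.44

Σσ²ᵢ = 1.29² + 1.64² + 1.51² = 6.6338
Covariances σ_ij = r_ij · s_i · s_j:
  σ(X1,X2) = 0.21 × 1.29 × 1.64 = 0.4443
  σ(X1,X3) = 0.28 × 1.29 × 1.51 = 0.5454
  σ(X2,X3) = 0.15 × 1.64 × 1.51 = 0.3715
σ²_T = Σσ²ᵢ + 2·Σσ_ij = 6.6338 + 2 × 1.3612 = 9.3562
α = (3/2)·(1 − 6.6338/9.3562) = 0.44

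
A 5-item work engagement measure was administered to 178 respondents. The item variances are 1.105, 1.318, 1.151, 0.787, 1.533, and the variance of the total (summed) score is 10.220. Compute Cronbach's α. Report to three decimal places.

sum of item variances = 1.105 + 1.318 + 1.151 + 0.787 + 1.533 = 5.894
α = (k/(k−1))·(1 − sum of item variances/σ²_total) = (5/4)·(1 − 5.894/10.220) = 0.529

Cronbach's α = 0.529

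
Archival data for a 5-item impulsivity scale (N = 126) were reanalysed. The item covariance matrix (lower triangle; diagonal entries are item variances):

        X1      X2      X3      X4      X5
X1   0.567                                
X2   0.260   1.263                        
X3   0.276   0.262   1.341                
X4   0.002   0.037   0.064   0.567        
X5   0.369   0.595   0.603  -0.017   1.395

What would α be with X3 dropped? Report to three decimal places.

α = 0.529

Remaining items: X1, X2, X4, X5 (k = 4).
ΣVar(i) = 0.567 + 1.263 + 0.567 + 1.395 = 3.792
total variance = 3.792 + 2 × 1.246 = 6.284
α (item deleted) = (4/3)·(1 − 3.792/6.284) = 0.529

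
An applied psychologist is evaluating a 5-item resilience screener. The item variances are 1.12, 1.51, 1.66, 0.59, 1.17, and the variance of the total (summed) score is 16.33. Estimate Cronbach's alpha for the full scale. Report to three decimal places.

Cronbach's alpha = 0.787

Σσᵢ² = 1.12 + 1.51 + 1.66 + 0.59 + 1.17 = 6.05
α = (k/(k−1))·(1 − Σσᵢ²/σ²_T) = (5/4)·(1 − 6.05/16.33) = 0.787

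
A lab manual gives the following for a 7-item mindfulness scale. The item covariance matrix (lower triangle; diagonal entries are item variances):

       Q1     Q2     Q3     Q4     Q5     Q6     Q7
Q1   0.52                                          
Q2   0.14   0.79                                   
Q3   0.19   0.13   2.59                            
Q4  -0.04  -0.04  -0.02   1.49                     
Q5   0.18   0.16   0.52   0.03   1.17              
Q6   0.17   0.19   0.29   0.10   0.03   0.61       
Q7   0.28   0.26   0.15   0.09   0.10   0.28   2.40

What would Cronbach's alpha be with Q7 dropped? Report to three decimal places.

Remaining items: Q1, Q2, Q3, Q4, Q5, Q6 (k = 6).
sum of item variances = 0.52 + 0.79 + 2.59 + 1.49 + 1.17 + 0.61 = 7.17
σ²_total = 7.17 + 2 × 2.03 = 11.23
α (item deleted) = (6/5)·(1 − 7.17/11.23) = 0.434

Cronbach's alpha = 0.434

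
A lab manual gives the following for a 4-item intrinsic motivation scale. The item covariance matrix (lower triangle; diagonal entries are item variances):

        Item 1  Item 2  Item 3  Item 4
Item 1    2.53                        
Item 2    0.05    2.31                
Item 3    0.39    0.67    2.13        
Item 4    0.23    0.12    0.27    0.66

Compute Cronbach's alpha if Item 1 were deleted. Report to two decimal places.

Remaining items: Item 2, Item 3, Item 4 (k = 3).
Σσ²ᵢ = 2.31 + 2.13 + 0.66 = 5.10
σ²_total = 5.10 + 2 × 1.06 = 7.22
α (item deleted) = (3/2)·(1 − 5.10/7.22) = 0.44

α = 0.44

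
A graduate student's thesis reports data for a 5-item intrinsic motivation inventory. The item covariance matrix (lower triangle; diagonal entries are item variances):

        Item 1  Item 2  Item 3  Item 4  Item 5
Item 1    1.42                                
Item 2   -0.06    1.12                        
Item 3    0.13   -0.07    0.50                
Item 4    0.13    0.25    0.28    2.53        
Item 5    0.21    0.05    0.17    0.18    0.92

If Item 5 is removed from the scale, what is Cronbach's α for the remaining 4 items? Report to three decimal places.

Cronbach's α = 0.255

Remaining items: Item 1, Item 2, Item 3, Item 4 (k = 4).
Σσ²ᵢ = 1.42 + 1.12 + 0.50 + 2.53 = 5.57
Var(T) = 5.57 + 2 × 0.66 = 6.89
α (item deleted) = (4/3)·(1 − 5.57/6.89) = 0.255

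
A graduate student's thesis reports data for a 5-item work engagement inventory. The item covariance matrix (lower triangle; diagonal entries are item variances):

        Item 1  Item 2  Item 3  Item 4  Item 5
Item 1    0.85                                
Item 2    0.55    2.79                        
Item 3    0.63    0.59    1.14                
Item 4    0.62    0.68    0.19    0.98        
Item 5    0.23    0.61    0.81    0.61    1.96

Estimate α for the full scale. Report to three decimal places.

sum of item variances = 0.85 + 2.79 + 1.14 + 0.98 + 1.96 = 7.72
Sum of the distinct covariances = 5.52
σ²_T = 7.72 + 2 × 5.52 = 18.76
α = (k/(k−1))·(1 − sum of item variances/σ²_T) = (5/4)·(1 − 7.72/18.76) = 0.736

α = 0.736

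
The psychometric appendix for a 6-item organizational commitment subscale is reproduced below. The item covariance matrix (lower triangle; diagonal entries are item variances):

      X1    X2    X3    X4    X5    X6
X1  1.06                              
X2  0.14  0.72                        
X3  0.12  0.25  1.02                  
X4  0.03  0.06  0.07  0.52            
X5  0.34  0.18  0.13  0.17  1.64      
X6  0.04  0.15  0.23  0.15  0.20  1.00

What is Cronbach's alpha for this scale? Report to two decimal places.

Σσᵢ² = 1.06 + 0.72 + 1.02 + 0.52 + 1.64 + 1.00 = 5.96
Sum of the distinct covariances = 2.26
total variance = 5.96 + 2 × 2.26 = 10.48
α = (k/(k−1))·(1 − Σσᵢ²/total variance) = (6/5)·(1 − 5.96/10.48) = 0.52

Cronbach's alpha = 0.52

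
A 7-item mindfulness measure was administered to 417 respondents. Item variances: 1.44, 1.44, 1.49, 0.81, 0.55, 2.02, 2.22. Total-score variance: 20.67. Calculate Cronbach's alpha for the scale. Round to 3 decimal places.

Cronbach's alpha = 0.604

Σσ²ᵢ = 1.44 + 1.44 + 1.49 + 0.81 + 0.55 + 2.02 + 2.22 = 9.97
α = (k/(k−1))·(1 − Σσ²ᵢ/Var(T)) = (7/6)·(1 − 9.97/20.67) = 0.604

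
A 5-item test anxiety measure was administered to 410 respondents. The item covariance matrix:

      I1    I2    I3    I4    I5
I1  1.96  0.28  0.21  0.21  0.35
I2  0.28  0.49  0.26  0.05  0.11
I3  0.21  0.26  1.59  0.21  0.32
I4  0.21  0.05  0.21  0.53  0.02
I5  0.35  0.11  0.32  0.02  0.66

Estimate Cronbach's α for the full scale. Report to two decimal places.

α = 0.54

sum of item variances = 1.96 + 0.49 + 1.59 + 0.53 + 0.66 = 5.23
Sum of the distinct covariances = 2.02
σ²_total = 5.23 + 2 × 2.02 = 9.27
α = (k/(k−1))·(1 − sum of item variances/σ²_total) = (5/4)·(1 − 5.23/9.27) = 0.54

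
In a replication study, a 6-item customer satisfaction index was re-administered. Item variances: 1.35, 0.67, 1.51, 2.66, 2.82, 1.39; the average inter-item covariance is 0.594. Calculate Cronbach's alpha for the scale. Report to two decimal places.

sum of item variances = 1.35 + 0.67 + 1.51 + 2.66 + 2.82 + 1.39 = 10.40
Sum of the 15 distinct covariances = 15 × 0.594 = 8.910
Var(T) = sum of item variances + 2·Σcov = 10.40 + 2 × 8.910 = 28.220
α = (6/5)·(1 − 10.40/28.220) = 0.76

Cronbach's alpha = 0.76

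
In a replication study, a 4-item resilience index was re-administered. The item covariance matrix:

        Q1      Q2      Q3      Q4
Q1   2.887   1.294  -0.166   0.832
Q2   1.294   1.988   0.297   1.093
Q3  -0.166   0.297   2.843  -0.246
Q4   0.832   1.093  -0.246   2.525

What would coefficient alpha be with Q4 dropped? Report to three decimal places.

Remaining items: Q1, Q2, Q3 (k = 3).
sum of item variances = 2.887 + 1.988 + 2.843 = 7.718
σ²_T = 7.718 + 2 × 1.425 = 10.568
α (item deleted) = (3/2)·(1 − 7.718/10.568) = 0.405

coefficient alpha = 0.405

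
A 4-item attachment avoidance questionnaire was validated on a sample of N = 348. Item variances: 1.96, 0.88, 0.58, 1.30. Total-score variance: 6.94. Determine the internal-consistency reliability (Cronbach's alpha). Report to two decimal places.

sum of item variances = 1.96 + 0.88 + 0.58 + 1.30 = 4.72
α = (k/(k−1))·(1 − sum of item variances/total variance) = (4/3)·(1 − 4.72/6.94) = 0.43

α = 0.43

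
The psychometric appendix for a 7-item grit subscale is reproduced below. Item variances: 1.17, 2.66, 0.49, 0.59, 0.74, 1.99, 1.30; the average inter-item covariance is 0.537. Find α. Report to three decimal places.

α = 0.835

Σσ²ᵢ = 1.17 + 2.66 + 0.49 + 0.59 + 0.74 + 1.99 + 1.30 = 8.94
Sum of the 21 distinct covariances = 21 × 0.537 = 11.277
σ²_total = Σσ²ᵢ + 2·Σcov = 8.94 + 2 × 11.277 = 31.494
α = (7/6)·(1 − 8.94/31.494) = 0.835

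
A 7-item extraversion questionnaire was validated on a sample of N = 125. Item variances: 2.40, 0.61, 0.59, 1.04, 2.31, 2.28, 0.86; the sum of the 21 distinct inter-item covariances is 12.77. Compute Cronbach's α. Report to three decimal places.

Σσᵢ² = 2.40 + 0.61 + 0.59 + 1.04 + 2.31 + 2.28 + 0.86 = 10.09
Sum of distinct covariances = 12.77
Var(T) = Σσᵢ² + 2·Σcov = 10.09 + 2 × 12.77 = 35.63
α = (7/6)·(1 − 10.09/35.63) = 0.836

α = 0.836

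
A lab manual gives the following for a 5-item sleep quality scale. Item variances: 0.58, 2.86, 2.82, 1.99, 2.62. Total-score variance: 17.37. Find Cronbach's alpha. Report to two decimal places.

Σσᵢ² = 0.58 + 2.86 + 2.82 + 1.99 + 2.62 = 10.87
α = (k/(k−1))·(1 − Σσᵢ²/Var(T)) = (5/4)·(1 − 10.87/17.37) = 0.47

Cronbach's alpha = 0.47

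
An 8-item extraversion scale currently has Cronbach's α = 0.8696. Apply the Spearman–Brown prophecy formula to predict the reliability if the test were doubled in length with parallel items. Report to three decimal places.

predicted reliability = 0.930

Length factor m = 2
α' = m·α / (1 + (m−1)·α)
   = 2 × 0.8696 / (1 + (2 − 1) × 0.8696)
   = 1.7392 / 1.8696 = 0.930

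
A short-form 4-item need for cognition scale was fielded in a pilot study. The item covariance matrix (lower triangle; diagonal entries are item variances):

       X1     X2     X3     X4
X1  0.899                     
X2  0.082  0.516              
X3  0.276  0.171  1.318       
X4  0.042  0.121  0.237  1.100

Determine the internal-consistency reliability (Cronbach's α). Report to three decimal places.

α = 0.435

Σσᵢ² = 0.899 + 0.516 + 1.318 + 1.100 = 3.833
Sum of the distinct covariances = 0.929
σ²_T = 3.833 + 2 × 0.929 = 5.691
α = (k/(k−1))·(1 − Σσᵢ²/σ²_T) = (4/3)·(1 − 3.833/5.691) = 0.435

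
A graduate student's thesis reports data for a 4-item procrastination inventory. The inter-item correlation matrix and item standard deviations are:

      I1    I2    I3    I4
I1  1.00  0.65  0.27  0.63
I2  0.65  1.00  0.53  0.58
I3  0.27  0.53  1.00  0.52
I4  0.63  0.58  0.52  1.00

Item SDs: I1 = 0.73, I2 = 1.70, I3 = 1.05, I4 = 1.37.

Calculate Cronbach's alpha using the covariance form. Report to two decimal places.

α = 0.79

Σσ²ᵢ = 0.73² + 1.70² + 1.05² + 1.37² = 6.4023
Covariances σ_ij = r_ij · s_i · s_j:
  σ(I1,I2) = 0.65 × 0.73 × 1.70 = 0.8066
  σ(I1,I3) = 0.27 × 0.73 × 1.05 = 0.2070
  σ(I1,I4) = 0.63 × 0.73 × 1.37 = 0.6301
  σ(I2,I3) = 0.53 × 1.70 × 1.05 = 0.9461
  σ(I2,I4) = 0.58 × 1.70 × 1.37 = 1.3508
  σ(I3,I4) = 0.52 × 1.05 × 1.37 = 0.7480
σ²_T = Σσ²ᵢ + 2·Σσ_ij = 6.4023 + 2 × 4.6886 = 15.7795
α = (4/3)·(1 − 6.4023/15.7795) = 0.79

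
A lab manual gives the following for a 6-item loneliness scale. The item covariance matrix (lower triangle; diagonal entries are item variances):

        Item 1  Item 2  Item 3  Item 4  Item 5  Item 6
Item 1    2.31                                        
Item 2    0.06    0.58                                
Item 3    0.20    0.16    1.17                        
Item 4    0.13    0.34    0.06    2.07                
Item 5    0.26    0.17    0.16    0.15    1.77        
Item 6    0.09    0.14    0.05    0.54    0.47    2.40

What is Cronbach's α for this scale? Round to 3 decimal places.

Cronbach's α = 0.440

ΣVar(i) = 2.31 + 0.58 + 1.17 + 2.07 + 1.77 + 2.40 = 10.30
Σ_{i<j} σ_ij = 2.98
Var(T) = 10.30 + 2 × 2.98 = 16.26
α = (k/(k−1))·(1 − ΣVar(i)/Var(T)) = (6/5)·(1 − 10.30/16.26) = 0.440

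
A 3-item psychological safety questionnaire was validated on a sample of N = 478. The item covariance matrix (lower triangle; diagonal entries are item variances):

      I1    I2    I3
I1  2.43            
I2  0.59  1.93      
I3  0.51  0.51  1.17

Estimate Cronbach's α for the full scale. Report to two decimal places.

sum of item variances = 2.43 + 1.93 + 1.17 = 5.53
Sum of the distinct covariances = 1.61
Var(T) = 5.53 + 2 × 1.61 = 8.75
α = (k/(k−1))·(1 − sum of item variances/Var(T)) = (3/2)·(1 − 5.53/8.75) = 0.55

Cronbach's α = 0.55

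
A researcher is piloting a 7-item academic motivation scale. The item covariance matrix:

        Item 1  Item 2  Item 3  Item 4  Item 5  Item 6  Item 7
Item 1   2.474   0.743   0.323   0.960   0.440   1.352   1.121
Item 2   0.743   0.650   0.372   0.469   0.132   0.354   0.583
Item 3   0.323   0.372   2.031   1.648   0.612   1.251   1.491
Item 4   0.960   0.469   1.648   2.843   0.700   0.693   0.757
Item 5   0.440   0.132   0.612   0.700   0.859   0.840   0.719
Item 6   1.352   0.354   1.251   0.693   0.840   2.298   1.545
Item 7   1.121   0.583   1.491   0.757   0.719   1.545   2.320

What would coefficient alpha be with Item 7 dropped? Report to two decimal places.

Remaining items: Item 1, Item 2, Item 3, Item 4, Item 5, Item 6 (k = 6).
Σσ²ᵢ = 2.474 + 0.650 + 2.031 + 2.843 + 0.859 + 2.298 = 11.155
Var(T) = 11.155 + 2 × 10.889 = 32.933
α (item deleted) = (6/5)·(1 − 11.155/32.933) = 0.79

α = 0.79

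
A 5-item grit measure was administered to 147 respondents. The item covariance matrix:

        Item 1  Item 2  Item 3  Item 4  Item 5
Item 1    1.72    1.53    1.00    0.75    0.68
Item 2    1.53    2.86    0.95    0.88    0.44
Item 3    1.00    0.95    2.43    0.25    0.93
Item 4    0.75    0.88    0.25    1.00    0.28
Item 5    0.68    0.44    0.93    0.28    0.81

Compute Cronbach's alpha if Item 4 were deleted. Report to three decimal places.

Remaining items: Item 1, Item 2, Item 3, Item 5 (k = 4).
sum of item variances = 1.72 + 2.86 + 2.43 + 0.81 = 7.82
σ²_T = 7.82 + 2 × 5.53 = 18.88
α (item deleted) = (4/3)·(1 − 7.82/18.88) = 0.781

Cronbach's alpha = 0.781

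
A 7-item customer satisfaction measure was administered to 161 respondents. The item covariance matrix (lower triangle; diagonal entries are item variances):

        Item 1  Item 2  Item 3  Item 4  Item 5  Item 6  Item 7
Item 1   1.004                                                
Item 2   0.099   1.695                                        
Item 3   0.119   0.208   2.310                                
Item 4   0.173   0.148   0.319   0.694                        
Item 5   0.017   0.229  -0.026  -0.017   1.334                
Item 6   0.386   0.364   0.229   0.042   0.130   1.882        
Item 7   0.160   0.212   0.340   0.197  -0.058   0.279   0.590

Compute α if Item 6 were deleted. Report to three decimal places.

Remaining items: Item 1, Item 2, Item 3, Item 4, Item 5, Item 7 (k = 6).
Σσ²ᵢ = 1.004 + 1.695 + 2.310 + 0.694 + 1.334 + 0.590 = 7.627
Var(T) = 7.627 + 2 × 2.120 = 11.867
α (item deleted) = (6/5)·(1 − 7.627/11.867) = 0.429

α = 0.429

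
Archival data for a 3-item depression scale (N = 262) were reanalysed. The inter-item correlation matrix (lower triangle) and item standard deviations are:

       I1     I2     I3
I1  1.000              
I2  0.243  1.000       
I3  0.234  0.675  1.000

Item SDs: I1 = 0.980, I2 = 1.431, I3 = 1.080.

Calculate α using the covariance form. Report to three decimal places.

α = 0.658

Σσ²ᵢ = 0.980² + 1.431² + 1.080² = 4.1746
Covariances σ_ij = r_ij · s_i · s_j:
  σ(I1,I2) = 0.243 × 0.980 × 1.431 = 0.3408
  σ(I1,I3) = 0.234 × 0.980 × 1.080 = 0.2477
  σ(I2,I3) = 0.675 × 1.431 × 1.080 = 1.0432
σ²_T = Σσ²ᵢ + 2·Σσ_ij = 4.1746 + 2 × 1.6317 = 7.4380
α = (3/2)·(1 − 4.1746/7.4380) = 0.658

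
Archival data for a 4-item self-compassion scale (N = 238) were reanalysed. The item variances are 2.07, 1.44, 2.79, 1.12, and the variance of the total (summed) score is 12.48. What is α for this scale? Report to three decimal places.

sum of item variances = 2.07 + 1.44 + 2.79 + 1.12 = 7.42
α = (k/(k−1))·(1 − sum of item variances/Var(T)) = (4/3)·(1 − 7.42/12.48) = 0.541

α = 0.541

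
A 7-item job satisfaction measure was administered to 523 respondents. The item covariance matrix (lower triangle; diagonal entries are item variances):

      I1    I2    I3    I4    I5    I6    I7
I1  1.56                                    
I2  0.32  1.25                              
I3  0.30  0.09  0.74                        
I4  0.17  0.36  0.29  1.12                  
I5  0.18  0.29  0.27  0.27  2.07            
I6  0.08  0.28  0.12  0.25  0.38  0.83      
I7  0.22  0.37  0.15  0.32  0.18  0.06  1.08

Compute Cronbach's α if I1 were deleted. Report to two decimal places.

Remaining items: I2, I3, I4, I5, I6, I7 (k = 6).
sum of item variances = 1.25 + 0.74 + 1.12 + 2.07 + 0.83 + 1.08 = 7.09
σ²_T = 7.09 + 2 × 3.68 = 14.45
α (item deleted) = (6/5)·(1 − 7.09/14.45) = 0.61

Cronbach's α = 0.61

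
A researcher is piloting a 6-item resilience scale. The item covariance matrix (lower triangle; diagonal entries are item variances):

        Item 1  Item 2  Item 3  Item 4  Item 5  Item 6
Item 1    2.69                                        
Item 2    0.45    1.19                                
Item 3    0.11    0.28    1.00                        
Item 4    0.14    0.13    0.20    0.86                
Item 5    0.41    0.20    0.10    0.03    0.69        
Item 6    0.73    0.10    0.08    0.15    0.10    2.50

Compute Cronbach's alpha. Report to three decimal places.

Σσᵢ² = 2.69 + 1.19 + 1.00 + 0.86 + 0.69 + 2.50 = 8.93
Σ_{i<j} σ_ij = 3.21
Var(T) = 8.93 + 2 × 3.21 = 15.35
α = (k/(k−1))·(1 − Σσᵢ²/Var(T)) = (6/5)·(1 − 8.93/15.35) = 0.502

α = 0.502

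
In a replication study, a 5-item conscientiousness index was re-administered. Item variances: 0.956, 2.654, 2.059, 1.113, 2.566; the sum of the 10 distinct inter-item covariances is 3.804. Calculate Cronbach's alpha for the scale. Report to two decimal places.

ΣVar(i) = 0.956 + 2.654 + 2.059 + 1.113 + 2.566 = 9.348
Sum of distinct covariances = 3.804
Var(T) = ΣVar(i) + 2·Σcov = 9.348 + 2 × 3.804 = 16.956
α = (5/4)·(1 − 9.348/16.956) = 0.56

Cronbach's alpha = 0.56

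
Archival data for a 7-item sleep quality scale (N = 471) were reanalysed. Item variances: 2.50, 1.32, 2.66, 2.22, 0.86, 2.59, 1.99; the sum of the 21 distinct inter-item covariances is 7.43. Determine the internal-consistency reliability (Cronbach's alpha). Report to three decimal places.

Σσ²ᵢ = 2.50 + 1.32 + 2.66 + 2.22 + 0.86 + 2.59 + 1.99 = 14.14
Sum of distinct covariances = 7.43
σ²_T = Σσ²ᵢ + 2·Σcov = 14.14 + 2 × 7.43 = 29.00
α = (7/6)·(1 − 14.14/29.00) = 0.598

Cronbach's alpha = 0.598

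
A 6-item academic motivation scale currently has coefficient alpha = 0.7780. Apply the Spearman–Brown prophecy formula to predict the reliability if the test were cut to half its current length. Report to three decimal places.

predicted reliability = 0.637

Length factor m = 1/2
α' = m·α / (1 − (1−m)·α)
   = 1/2 × 0.7780 / (1 − (1 − 1/2) × 0.7780)
   = 0.3890 / 0.6110 = 0.637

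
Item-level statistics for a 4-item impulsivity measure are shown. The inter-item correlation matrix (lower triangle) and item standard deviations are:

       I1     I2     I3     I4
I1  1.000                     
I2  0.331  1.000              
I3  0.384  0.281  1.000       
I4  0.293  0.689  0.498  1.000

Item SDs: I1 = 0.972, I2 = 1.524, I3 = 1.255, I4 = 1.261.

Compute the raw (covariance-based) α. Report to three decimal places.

α = 0.736

Σσ²ᵢ = 0.972² + 1.524² + 1.255² + 1.261² = 6.4325
Covariances σ_ij = r_ij · s_i · s_j:
  σ(I1,I2) = 0.331 × 0.972 × 1.524 = 0.4903
  σ(I1,I3) = 0.384 × 0.972 × 1.255 = 0.4684
  σ(I1,I4) = 0.293 × 0.972 × 1.261 = 0.3591
  σ(I2,I3) = 0.281 × 1.524 × 1.255 = 0.5374
  σ(I2,I4) = 0.689 × 1.524 × 1.261 = 1.3241
  σ(I3,I4) = 0.498 × 1.255 × 1.261 = 0.7881
σ²_T = Σσ²ᵢ + 2·Σσ_ij = 6.4325 + 2 × 3.9674 = 14.3673
α = (4/3)·(1 − 6.4325/14.3673) = 0.736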